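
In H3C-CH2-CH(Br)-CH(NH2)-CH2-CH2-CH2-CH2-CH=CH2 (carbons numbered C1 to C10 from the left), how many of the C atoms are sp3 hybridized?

8

C1: sp3 ✓
C2: sp3 ✓
C3: sp3 ✓
C4: sp3 ✓
C5: sp3 ✓
C6: sp3 ✓
C7: sp3 ✓
C8: sp3 ✓
C9: sp2
C10: sp2
C1, C2, C3, C4, C5, C6, C7, C8 → 8 sp3 carbons.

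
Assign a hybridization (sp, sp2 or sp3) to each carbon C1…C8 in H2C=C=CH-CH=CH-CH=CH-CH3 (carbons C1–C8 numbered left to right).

C1 sp2, C2 sp, C3 sp2, C4 sp2, C5 sp2, C6 sp2, C7 sp2, C8 sp3

C1 has 3 σ bonds, plus one π bond: steric number 3 → sp2.
C2 has 2 σ bonds, plus two π bonds: steric number 2 → sp.
C3: 3 σ bonds, plus one π bond; 3 regions of electron density → sp2.
C4 carries 3 σ bonds, plus one π bond, giving a steric number of 3, so it is sp2.
C5: 3 σ bonds, plus one π bond; 3 regions of electron density → sp2.
C6 is sp2: 3 σ bonds, plus one π bond, 3 electron-density regions.
C7 carries 3 σ bonds, plus one π bond, giving a steric number of 3, so it is sp2.
C8 carries 4 σ bonds, giving a steric number of 4, so it is sp3.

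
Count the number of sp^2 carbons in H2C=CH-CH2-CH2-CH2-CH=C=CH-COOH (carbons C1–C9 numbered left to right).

C1: sp2 ✓
C2: sp2 ✓
C3: sp3
C4: sp3
C5: sp3
C6: sp2 ✓
C7: sp
C8: sp2 ✓
C9: sp2 ✓
C1, C2, C6, C8, C9 → 5 sp2 carbons.

5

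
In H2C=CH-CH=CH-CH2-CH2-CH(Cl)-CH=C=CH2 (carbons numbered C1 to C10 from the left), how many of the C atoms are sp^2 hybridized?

C1: sp2 ✓
C2: sp2 ✓
C3: sp2 ✓
C4: sp2 ✓
C5: sp3
C6: sp3
C7: sp3
C8: sp2 ✓
C9: sp
C10: sp2 ✓
C1, C2, C3, C4, C8, C10 → 6 sp2 carbons.

6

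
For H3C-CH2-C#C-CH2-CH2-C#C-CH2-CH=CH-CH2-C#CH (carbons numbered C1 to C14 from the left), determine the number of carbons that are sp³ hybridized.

6

C1: sp3 ✓
C2: sp3 ✓
C3: sp
C4: sp
C5: sp3 ✓
C6: sp3 ✓
C7: sp
C8: sp
C9: sp3 ✓
C10: sp2
C11: sp2
C12: sp3 ✓
C13: sp
C14: sp
C1, C2, C5, C6, C9, C12 → 6 sp3 carbons.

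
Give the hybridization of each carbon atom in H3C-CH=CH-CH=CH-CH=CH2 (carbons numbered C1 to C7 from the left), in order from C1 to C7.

C1 sp3, C2 sp2, C3 sp2, C4 sp2, C5 sp2, C6 sp2, C7 sp2

C1 — 4 σ bonds. Steric number 4, so sp3.
C2 is sp2: 3 σ bonds, plus one π bond, 3 electron-density regions.
C3: 3 σ bonds, plus one π bond — 3 electron domains, sp2.
C4 (3 σ bonds, plus one π bond) has steric number 3: sp2.
C5 has 3 σ bonds, plus one π bond: steric number 3 → sp2.
C6 — 3 σ bonds, plus one π bond. Steric number 3, so sp2.
C7: 3 σ bonds, plus one π bond; 3 regions of electron density → sp2.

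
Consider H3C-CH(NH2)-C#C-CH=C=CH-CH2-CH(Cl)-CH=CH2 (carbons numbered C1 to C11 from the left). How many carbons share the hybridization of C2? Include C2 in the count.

C2 is sp3 (only σ bonds).
C1: sp3 ✓
C2: sp3 ✓
C3: sp
C4: sp
C5: sp2
C6: sp
C7: sp2
C8: sp3 ✓
C9: sp3 ✓
C10: sp2
C11: sp2
4 carbons are sp3.

4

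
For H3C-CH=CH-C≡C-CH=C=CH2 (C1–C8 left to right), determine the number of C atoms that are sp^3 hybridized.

C1: sp3 ✓
C2: sp2
C3: sp2
C4: sp
C5: sp
C6: sp2
C7: sp
C8: sp2
C1 → 1 sp3 carbon.

1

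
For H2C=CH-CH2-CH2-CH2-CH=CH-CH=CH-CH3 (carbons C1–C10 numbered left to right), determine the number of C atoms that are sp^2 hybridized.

C1: sp2 ✓
C2: sp2 ✓
C3: sp3
C4: sp3
C5: sp3
C6: sp2 ✓
C7: sp2 ✓
C8: sp2 ✓
C9: sp2 ✓
C10: sp3
C1, C2, C6, C7, C8, C9 → 6 sp2 carbons.

6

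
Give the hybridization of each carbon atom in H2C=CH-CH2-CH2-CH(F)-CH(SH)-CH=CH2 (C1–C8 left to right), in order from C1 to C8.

C1 sp2, C2 sp2, C3 sp3, C4 sp3, C5 sp3, C6 sp3, C7 sp2, C8 sp2

C1 carries 3 σ bonds, plus one π bond, giving a steric number of 3, so it is sp2.
C2 carries 3 σ bonds, plus one π bond, giving a steric number of 3, so it is sp2.
C3 has 4 σ bonds: steric number 4 → sp3.
C4 — 4 σ bonds. Steric number 4, so sp3.
C5 (4 σ bonds) has steric number 4: sp3.
C6 (4 σ bonds) has steric number 4: sp3.
C7 has 3 σ bonds, plus one π bond: steric number 3 → sp2.
C8 — 3 σ bonds, plus one π bond. Steric number 3, so sp2.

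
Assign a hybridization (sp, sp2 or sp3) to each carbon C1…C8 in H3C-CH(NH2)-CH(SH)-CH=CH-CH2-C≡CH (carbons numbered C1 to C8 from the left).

C1 carries 4 σ bonds, giving a steric number of 4, so it is sp3.
C2 has 4 σ bonds: steric number 4 → sp3.
C3 has 4 σ bonds: steric number 4 → sp3.
C4 — 3 σ bonds, plus one π bond. Steric number 3, so sp2.
C5: 3 σ bonds, plus one π bond; 3 regions of electron density → sp2.
C6 is sp3: 4 σ bonds, 4 electron-density regions.
C7 carries 2 σ bonds, plus two π bonds, giving a steric number of 2, so it is sp.
C8: 2 σ bonds, plus two π bonds — 2 electron domains, sp.

C1 sp3, C2 sp3, C3 sp3, C4 sp2, C5 sp2, C6 sp3, C7 sp, C8 sp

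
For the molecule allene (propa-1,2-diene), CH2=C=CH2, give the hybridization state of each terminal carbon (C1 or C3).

sp²

Each terminal carbon (C1 or C3) carries 3 σ bonds, plus one π bond, giving a steric number of 3, so it is sp2.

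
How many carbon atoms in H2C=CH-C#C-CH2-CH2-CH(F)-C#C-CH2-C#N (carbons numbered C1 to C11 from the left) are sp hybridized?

C1: sp2
C2: sp2
C3: sp ✓
C4: sp ✓
C5: sp3
C6: sp3
C7: sp3
C8: sp ✓
C9: sp ✓
C10: sp3
C11: sp ✓
C3, C4, C8, C9, C11 → 5 sp carbons.

5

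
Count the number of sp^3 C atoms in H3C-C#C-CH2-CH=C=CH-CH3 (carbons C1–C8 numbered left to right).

3

C1: sp3 ✓
C2: sp
C3: sp
C4: sp3 ✓
C5: sp2
C6: sp
C7: sp2
C8: sp3 ✓
C1, C4, C8 → 3 sp3 carbons.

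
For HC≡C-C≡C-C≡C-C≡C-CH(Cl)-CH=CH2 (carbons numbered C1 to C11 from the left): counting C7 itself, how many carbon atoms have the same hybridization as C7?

C7 is sp (two π bonds).
C1: sp ✓
C2: sp ✓
C3: sp ✓
C4: sp ✓
C5: sp ✓
C6: sp ✓
C7: sp ✓
C8: sp ✓
C9: sp3
C10: sp2
C11: sp2
8 carbons are sp.

8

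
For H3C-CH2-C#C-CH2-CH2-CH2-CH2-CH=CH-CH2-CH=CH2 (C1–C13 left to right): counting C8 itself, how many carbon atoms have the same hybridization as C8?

C8 is sp3 (only σ bonds).
C1: sp3 ✓
C2: sp3 ✓
C3: sp
C4: sp
C5: sp3 ✓
C6: sp3 ✓
C7: sp3 ✓
C8: sp3 ✓
C9: sp2
C10: sp2
C11: sp3 ✓
C12: sp2
C13: sp2
7 carbons are sp3.

7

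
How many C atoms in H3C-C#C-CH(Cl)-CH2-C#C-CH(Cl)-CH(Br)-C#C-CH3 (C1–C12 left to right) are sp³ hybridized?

C1: sp3 ✓
C2: sp
C3: sp
C4: sp3 ✓
C5: sp3 ✓
C6: sp
C7: sp
C8: sp3 ✓
C9: sp3 ✓
C10: sp
C11: sp
C12: sp3 ✓
C1, C4, C5, C8, C9, C12 → 6 sp3 carbons.

6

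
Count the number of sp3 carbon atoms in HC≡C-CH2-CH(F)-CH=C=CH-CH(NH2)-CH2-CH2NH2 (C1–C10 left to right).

5

C1: sp
C2: sp
C3: sp3 ✓
C4: sp3 ✓
C5: sp2
C6: sp
C7: sp2
C8: sp3 ✓
C9: sp3 ✓
C10: sp3 ✓
C3, C4, C8, C9, C10 → 5 sp3 carbons.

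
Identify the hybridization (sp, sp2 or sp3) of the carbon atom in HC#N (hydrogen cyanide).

sp

The carbon atom is sp: 2 σ bonds, plus two π bonds, 2 electron-density regions.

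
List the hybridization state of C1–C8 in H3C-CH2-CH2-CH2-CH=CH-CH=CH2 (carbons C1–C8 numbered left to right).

C1: 4 σ bonds — 4 electron domains, sp3.
C2: 4 σ bonds — 4 electron domains, sp3.
C3 carries 4 σ bonds, giving a steric number of 4, so it is sp3.
C4: 4 σ bonds; 4 regions of electron density → sp3.
C5 — 3 σ bonds, plus one π bond. Steric number 3, so sp2.
C6 — 3 σ bonds, plus one π bond. Steric number 3, so sp2.
C7 carries 3 σ bonds, plus one π bond, giving a steric number of 3, so it is sp2.
C8 has 3 σ bonds, plus one π bond: steric number 3 → sp2.

C1 sp3, C2 sp3, C3 sp3, C4 sp3, C5 sp2, C6 sp2, C7 sp2, C8 sp2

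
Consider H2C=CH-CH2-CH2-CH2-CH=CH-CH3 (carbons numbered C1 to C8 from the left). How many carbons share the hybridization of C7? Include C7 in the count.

C7 is sp2 (one π bond).
C1: sp2 ✓
C2: sp2 ✓
C3: sp3
C4: sp3
C5: sp3
C6: sp2 ✓
C7: sp2 ✓
C8: sp3
4 carbons are sp2.

4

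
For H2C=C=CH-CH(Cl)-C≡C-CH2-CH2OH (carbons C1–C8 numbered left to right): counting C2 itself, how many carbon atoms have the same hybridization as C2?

C2 is sp (two π bonds).
C1: sp2
C2: sp ✓
C3: sp2
C4: sp3
C5: sp ✓
C6: sp ✓
C7: sp3
C8: sp3
3 carbons are sp.

3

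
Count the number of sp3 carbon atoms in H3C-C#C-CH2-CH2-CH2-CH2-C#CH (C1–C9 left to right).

5

C1: sp3 ✓
C2: sp
C3: sp
C4: sp3 ✓
C5: sp3 ✓
C6: sp3 ✓
C7: sp3 ✓
C8: sp
C9: sp
C1, C4, C5, C6, C7 → 5 sp3 carbons.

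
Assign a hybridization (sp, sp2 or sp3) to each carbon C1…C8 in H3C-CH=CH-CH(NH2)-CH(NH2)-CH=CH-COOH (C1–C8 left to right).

C1 sp3, C2 sp2, C3 sp2, C4 sp3, C5 sp3, C6 sp2, C7 sp2, C8 sp2

C1 (4 σ bonds) has steric number 4: sp3.
C2: 3 σ bonds, plus one π bond; 3 regions of electron density → sp2.
C3 has 3 σ bonds, plus one π bond: steric number 3 → sp2.
C4 carries 4 σ bonds, giving a steric number of 4, so it is sp3.
C5: 4 σ bonds — 4 electron domains, sp3.
C6 (3 σ bonds, plus one π bond) has steric number 3: sp2.
C7: 3 σ bonds, plus one π bond; 3 regions of electron density → sp2.
C8: 3 σ bonds, plus one π bond; 3 regions of electron density → sp2.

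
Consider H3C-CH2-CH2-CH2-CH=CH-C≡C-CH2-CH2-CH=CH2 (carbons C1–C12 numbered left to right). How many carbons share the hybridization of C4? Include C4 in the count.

C4 is sp3 (only σ bonds).
C1: sp3 ✓
C2: sp3 ✓
C3: sp3 ✓
C4: sp3 ✓
C5: sp2
C6: sp2
C7: sp
C8: sp
C9: sp3 ✓
C10: sp3 ✓
C11: sp2
C12: sp2
6 carbons are sp3.

6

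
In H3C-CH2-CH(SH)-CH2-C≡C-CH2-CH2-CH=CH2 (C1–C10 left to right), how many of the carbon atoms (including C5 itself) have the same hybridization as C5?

2

C5 is sp (two π bonds).
C1: sp3
C2: sp3
C3: sp3
C4: sp3
C5: sp ✓
C6: sp ✓
C7: sp3
C8: sp3
C9: sp2
C10: sp2
2 carbons are sp.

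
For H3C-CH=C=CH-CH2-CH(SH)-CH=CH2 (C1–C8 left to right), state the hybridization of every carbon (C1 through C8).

C1: 4 σ bonds; 4 regions of electron density → sp3.
C2 has 3 σ bonds, plus one π bond: steric number 3 → sp2.
C3 carries 2 σ bonds, plus two π bonds, giving a steric number of 2, so it is sp.
C4 (3 σ bonds, plus one π bond) has steric number 3: sp2.
C5 carries 4 σ bonds, giving a steric number of 4, so it is sp3.
C6: 4 σ bonds; 4 regions of electron density → sp3.
C7: 3 σ bonds, plus one π bond; 3 regions of electron density → sp2.
C8 is sp2: 3 σ bonds, plus one π bond, 3 electron-density regions.

C1 sp3, C2 sp2, C3 sp, C4 sp2, C5 sp3, C6 sp3, C7 sp2, C8 sp2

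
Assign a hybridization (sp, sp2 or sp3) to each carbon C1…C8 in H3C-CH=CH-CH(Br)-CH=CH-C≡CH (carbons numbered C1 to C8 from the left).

C1 sp3, C2 sp2, C3 sp2, C4 sp3, C5 sp2, C6 sp2, C7 sp, C8 sp

C1 is sp3: 4 σ bonds, 4 electron-density regions.
C2 is sp2: 3 σ bonds, plus one π bond, 3 electron-density regions.
C3 (3 σ bonds, plus one π bond) has steric number 3: sp2.
C4 — 4 σ bonds. Steric number 4, so sp3.
C5 — 3 σ bonds, plus one π bond. Steric number 3, so sp2.
C6 has 3 σ bonds, plus one π bond: steric number 3 → sp2.
C7 — 2 σ bonds, plus two π bonds. Steric number 2, so sp.
C8 carries 2 σ bonds, plus two π bonds, giving a steric number of 2, so it is sp.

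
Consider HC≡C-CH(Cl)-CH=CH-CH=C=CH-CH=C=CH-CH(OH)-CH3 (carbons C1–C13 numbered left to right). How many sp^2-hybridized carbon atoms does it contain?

C1: sp
C2: sp
C3: sp3
C4: sp2 ✓
C5: sp2 ✓
C6: sp2 ✓
C7: sp
C8: sp2 ✓
C9: sp2 ✓
C10: sp
C11: sp2 ✓
C12: sp3
C13: sp3
C4, C5, C6, C8, C9, C11 → 6 sp2 carbons.

6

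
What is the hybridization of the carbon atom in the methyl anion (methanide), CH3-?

sp^3

Three σ bonds + one lone pair = steric number 4 → sp3, pyramidal.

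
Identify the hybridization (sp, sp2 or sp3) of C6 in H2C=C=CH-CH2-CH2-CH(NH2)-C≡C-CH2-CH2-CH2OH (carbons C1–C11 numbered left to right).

C6 (4 σ bonds) has steric number 4: sp3.

sp3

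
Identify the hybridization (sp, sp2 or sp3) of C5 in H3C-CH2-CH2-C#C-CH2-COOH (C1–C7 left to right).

C5: 2 σ bonds, plus two π bonds; 2 regions of electron density → sp.

sp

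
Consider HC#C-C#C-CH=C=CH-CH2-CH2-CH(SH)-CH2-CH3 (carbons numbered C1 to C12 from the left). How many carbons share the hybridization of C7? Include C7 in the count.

2

C7 is sp2 (one π bond).
C1: sp
C2: sp
C3: sp
C4: sp
C5: sp2 ✓
C6: sp
C7: sp2 ✓
C8: sp3
C9: sp3
C10: sp3
C11: sp3
C12: sp3
2 carbons are sp2.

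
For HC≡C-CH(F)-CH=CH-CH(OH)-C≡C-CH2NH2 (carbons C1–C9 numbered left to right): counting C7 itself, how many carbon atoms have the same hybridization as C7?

4

C7 is sp (two π bonds).
C1: sp ✓
C2: sp ✓
C3: sp3
C4: sp2
C5: sp2
C6: sp3
C7: sp ✓
C8: sp ✓
C9: sp3
4 carbons are sp.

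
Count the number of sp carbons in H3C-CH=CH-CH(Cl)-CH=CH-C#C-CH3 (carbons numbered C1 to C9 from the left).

C1: sp3
C2: sp2
C3: sp2
C4: sp3
C5: sp2
C6: sp2
C7: sp ✓
C8: sp ✓
C9: sp3
C7, C8 → 2 sp carbons.

2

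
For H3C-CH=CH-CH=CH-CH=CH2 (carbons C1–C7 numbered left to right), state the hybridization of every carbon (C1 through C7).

C1: 4 σ bonds; 4 regions of electron density → sp3.
C2 (3 σ bonds, plus one π bond) has steric number 3: sp2.
C3 — 3 σ bonds, plus one π bond. Steric number 3, so sp2.
C4 — 3 σ bonds, plus one π bond. Steric number 3, so sp2.
C5 (3 σ bonds, plus one π bond) has steric number 3: sp2.
C6 (3 σ bonds, plus one π bond) has steric number 3: sp2.
C7: 3 σ bonds, plus one π bond; 3 regions of electron density → sp2.

C1 sp3, C2 sp2, C3 sp2, C4 sp2, C5 sp2, C6 sp2, C7 sp2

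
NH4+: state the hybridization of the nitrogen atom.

sp³

Four σ bonds, no lone pair → sp3, tetrahedral.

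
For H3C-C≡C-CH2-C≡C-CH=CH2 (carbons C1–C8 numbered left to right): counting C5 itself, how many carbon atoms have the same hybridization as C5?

4

C5 is sp (two π bonds).
C1: sp3
C2: sp ✓
C3: sp ✓
C4: sp3
C5: sp ✓
C6: sp ✓
C7: sp2
C8: sp2
4 carbons are sp.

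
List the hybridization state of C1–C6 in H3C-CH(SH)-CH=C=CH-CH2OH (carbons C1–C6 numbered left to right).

C1 sp3, C2 sp3, C3 sp2, C4 sp, C5 sp2, C6 sp3

C1: 4 σ bonds — 4 electron domains, sp3.
C2: 4 σ bonds; 4 regions of electron density → sp3.
C3 is sp2: 3 σ bonds, plus one π bond, 3 electron-density regions.
C4 has 2 σ bonds, plus two π bonds: steric number 2 → sp.
C5 carries 3 σ bonds, plus one π bond, giving a steric number of 3, so it is sp2.
C6 is sp3: 4 σ bonds, 4 electron-density regions.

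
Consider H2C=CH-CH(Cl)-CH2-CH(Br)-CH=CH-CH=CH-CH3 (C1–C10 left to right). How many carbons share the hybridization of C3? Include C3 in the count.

C3 is sp3 (only σ bonds).
C1: sp2
C2: sp2
C3: sp3 ✓
C4: sp3 ✓
C5: sp3 ✓
C6: sp2
C7: sp2
C8: sp2
C9: sp2
C10: sp3 ✓
4 carbons are sp3.

4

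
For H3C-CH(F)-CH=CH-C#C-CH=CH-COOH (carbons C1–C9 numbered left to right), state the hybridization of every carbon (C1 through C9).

C1 sp3, C2 sp3, C3 sp2, C4 sp2, C5 sp, C6 sp, C7 sp2, C8 sp2, C9 sp2

C1 has 4 σ bonds: steric number 4 → sp3.
C2 (4 σ bonds) has steric number 4: sp3.
C3 — 3 σ bonds, plus one π bond. Steric number 3, so sp2.
C4 (3 σ bonds, plus one π bond) has steric number 3: sp2.
C5: 2 σ bonds, plus two π bonds; 2 regions of electron density → sp.
C6 is sp: 2 σ bonds, plus two π bonds, 2 electron-density regions.
C7 is sp2: 3 σ bonds, plus one π bond, 3 electron-density regions.
C8: 3 σ bonds, plus one π bond — 3 electron domains, sp2.
C9: 3 σ bonds, plus one π bond; 3 regions of electron density → sp2.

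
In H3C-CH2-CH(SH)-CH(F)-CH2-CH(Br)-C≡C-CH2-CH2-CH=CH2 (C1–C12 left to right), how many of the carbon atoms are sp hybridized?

2

C1: sp3
C2: sp3
C3: sp3
C4: sp3
C5: sp3
C6: sp3
C7: sp ✓
C8: sp ✓
C9: sp3
C10: sp3
C11: sp2
C12: sp2
C7, C8 → 2 sp carbons.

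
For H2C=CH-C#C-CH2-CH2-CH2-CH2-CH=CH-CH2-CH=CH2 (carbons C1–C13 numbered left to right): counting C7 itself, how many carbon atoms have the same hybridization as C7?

5

C7 is sp3 (only σ bonds).
C1: sp2
C2: sp2
C3: sp
C4: sp
C5: sp3 ✓
C6: sp3 ✓
C7: sp3 ✓
C8: sp3 ✓
C9: sp2
C10: sp2
C11: sp3 ✓
C12: sp2
C13: sp2
5 carbons are sp3.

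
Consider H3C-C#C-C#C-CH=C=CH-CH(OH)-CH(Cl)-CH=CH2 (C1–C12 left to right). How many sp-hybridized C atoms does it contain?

C1: sp3
C2: sp ✓
C3: sp ✓
C4: sp ✓
C5: sp ✓
C6: sp2
C7: sp ✓
C8: sp2
C9: sp3
C10: sp3
C11: sp2
C12: sp2
C2, C3, C4, C5, C7 → 5 sp carbons.

5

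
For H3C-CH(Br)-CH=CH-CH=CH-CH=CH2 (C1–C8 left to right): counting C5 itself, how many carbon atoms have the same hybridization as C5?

6

C5 is sp2 (one π bond).
C1: sp3
C2: sp3
C3: sp2 ✓
C4: sp2 ✓
C5: sp2 ✓
C6: sp2 ✓
C7: sp2 ✓
C8: sp2 ✓
6 carbons are sp2.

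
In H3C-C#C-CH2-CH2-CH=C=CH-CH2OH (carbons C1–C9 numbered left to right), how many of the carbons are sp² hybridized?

2

C1: sp3
C2: sp
C3: sp
C4: sp3
C5: sp3
C6: sp2 ✓
C7: sp
C8: sp2 ✓
C9: sp3
C6, C8 → 2 sp2 carbons.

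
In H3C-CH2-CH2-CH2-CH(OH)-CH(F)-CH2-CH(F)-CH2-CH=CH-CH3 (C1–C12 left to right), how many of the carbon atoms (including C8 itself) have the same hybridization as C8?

C8 is sp3 (only σ bonds).
C1: sp3 ✓
C2: sp3 ✓
C3: sp3 ✓
C4: sp3 ✓
C5: sp3 ✓
C6: sp3 ✓
C7: sp3 ✓
C8: sp3 ✓
C9: sp3 ✓
C10: sp2
C11: sp2
C12: sp3 ✓
10 carbons are sp3.

10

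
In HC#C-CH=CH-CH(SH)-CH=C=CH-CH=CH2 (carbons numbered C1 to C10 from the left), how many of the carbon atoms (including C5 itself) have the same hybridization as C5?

1

C5 is sp3 (only σ bonds).
C1: sp
C2: sp
C3: sp2
C4: sp2
C5: sp3 ✓
C6: sp2
C7: sp
C8: sp2
C9: sp2
C10: sp2
1 carbon is sp3.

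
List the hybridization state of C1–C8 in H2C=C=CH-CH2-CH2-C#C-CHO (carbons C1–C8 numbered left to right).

C1 (3 σ bonds, plus one π bond) has steric number 3: sp2.
C2: 2 σ bonds, plus two π bonds — 2 electron domains, sp.
C3 (3 σ bonds, plus one π bond) has steric number 3: sp2.
C4: 4 σ bonds — 4 electron domains, sp3.
C5: 4 σ bonds — 4 electron domains, sp3.
C6 is sp: 2 σ bonds, plus two π bonds, 2 electron-density regions.
C7 has 2 σ bonds, plus two π bonds: steric number 2 → sp.
C8 carries 3 σ bonds, plus one π bond, giving a steric number of 3, so it is sp2.

C1 sp2, C2 sp, C3 sp2, C4 sp3, C5 sp3, C6 sp, C7 sp, C8 sp2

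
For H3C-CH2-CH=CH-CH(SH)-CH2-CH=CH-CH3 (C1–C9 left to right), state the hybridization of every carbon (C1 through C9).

C1: 4 σ bonds; 4 regions of electron density → sp3.
C2 carries 4 σ bonds, giving a steric number of 4, so it is sp3.
C3: 3 σ bonds, plus one π bond; 3 regions of electron density → sp2.
C4: 3 σ bonds, plus one π bond; 3 regions of electron density → sp2.
C5: 4 σ bonds — 4 electron domains, sp3.
C6: 4 σ bonds; 4 regions of electron density → sp3.
C7 has 3 σ bonds, plus one π bond: steric number 3 → sp2.
C8 is sp2: 3 σ bonds, plus one π bond, 3 electron-density regions.
C9: 4 σ bonds; 4 regions of electron density → sp3.

C1 sp3, C2 sp3, C3 sp2, C4 sp2, C5 sp3, C6 sp3, C7 sp2, C8 sp2, C9 sp3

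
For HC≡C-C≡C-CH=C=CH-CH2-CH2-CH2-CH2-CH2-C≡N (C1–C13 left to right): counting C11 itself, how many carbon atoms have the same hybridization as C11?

C11 is sp3 (only σ bonds).
C1: sp
C2: sp
C3: sp
C4: sp
C5: sp2
C6: sp
C7: sp2
C8: sp3 ✓
C9: sp3 ✓
C10: sp3 ✓
C11: sp3 ✓
C12: sp3 ✓
C13: sp
5 carbons are sp3.

5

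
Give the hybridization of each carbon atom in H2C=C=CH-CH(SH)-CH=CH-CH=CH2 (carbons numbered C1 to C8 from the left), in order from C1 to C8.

C1 sp2, C2 sp, C3 sp2, C4 sp3, C5 sp2, C6 sp2, C7 sp2, C8 sp2

C1 is sp2: 3 σ bonds, plus one π bond, 3 electron-density regions.
C2 carries 2 σ bonds, plus two π bonds, giving a steric number of 2, so it is sp.
C3 carries 3 σ bonds, plus one π bond, giving a steric number of 3, so it is sp2.
C4: 4 σ bonds — 4 electron domains, sp3.
C5 has 3 σ bonds, plus one π bond: steric number 3 → sp2.
C6: 3 σ bonds, plus one π bond — 3 electron domains, sp2.
C7 carries 3 σ bonds, plus one π bond, giving a steric number of 3, so it is sp2.
C8 carries 3 σ bonds, plus one π bond, giving a steric number of 3, so it is sp2.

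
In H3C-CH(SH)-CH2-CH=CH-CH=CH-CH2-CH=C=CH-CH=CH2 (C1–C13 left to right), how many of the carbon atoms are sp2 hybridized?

8

C1: sp3
C2: sp3
C3: sp3
C4: sp2 ✓
C5: sp2 ✓
C6: sp2 ✓
C7: sp2 ✓
C8: sp3
C9: sp2 ✓
C10: sp
C11: sp2 ✓
C12: sp2 ✓
C13: sp2 ✓
C4, C5, C6, C7, C9, C11, C12, C13 → 8 sp2 carbons.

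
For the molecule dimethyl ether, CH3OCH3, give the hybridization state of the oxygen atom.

sp3

Two σ bonds + two lone pairs = steric number 4 → sp3.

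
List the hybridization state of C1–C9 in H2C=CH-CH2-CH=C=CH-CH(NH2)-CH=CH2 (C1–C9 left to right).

C1 sp2, C2 sp2, C3 sp3, C4 sp2, C5 sp, C6 sp2, C7 sp3, C8 sp2, C9 sp2

C1 — 3 σ bonds, plus one π bond. Steric number 3, so sp2.
C2 — 3 σ bonds, plus one π bond. Steric number 3, so sp2.
C3 is sp3: 4 σ bonds, 4 electron-density regions.
C4 is sp2: 3 σ bonds, plus one π bond, 3 electron-density regions.
C5 (2 σ bonds, plus two π bonds) has steric number 2: sp.
C6: 3 σ bonds, plus one π bond — 3 electron domains, sp2.
C7 (4 σ bonds) has steric number 4: sp3.
C8 is sp2: 3 σ bonds, plus one π bond, 3 electron-density regions.
C9 carries 3 σ bonds, plus one π bond, giving a steric number of 3, so it is sp2.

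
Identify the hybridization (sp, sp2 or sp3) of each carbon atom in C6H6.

Every ring carbon has three σ bonds and contributes one p electron to the aromatic π system.

sp^2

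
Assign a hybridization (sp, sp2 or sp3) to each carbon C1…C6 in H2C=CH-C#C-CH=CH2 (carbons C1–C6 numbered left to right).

C1 sp2, C2 sp2, C3 sp, C4 sp, C5 sp2, C6 sp2

C1 is sp2: 3 σ bonds, plus one π bond, 3 electron-density regions.
C2: 3 σ bonds, plus one π bond; 3 regions of electron density → sp2.
C3 carries 2 σ bonds, plus two π bonds, giving a steric number of 2, so it is sp.
C4 has 2 σ bonds, plus two π bonds: steric number 2 → sp.
C5 is sp2: 3 σ bonds, plus one π bond, 3 electron-density regions.
C6 (3 σ bonds, plus one π bond) has steric number 3: sp2.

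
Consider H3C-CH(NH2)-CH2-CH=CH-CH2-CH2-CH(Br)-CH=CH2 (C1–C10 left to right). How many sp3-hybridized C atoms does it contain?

6

C1: sp3 ✓
C2: sp3 ✓
C3: sp3 ✓
C4: sp2
C5: sp2
C6: sp3 ✓
C7: sp3 ✓
C8: sp3 ✓
C9: sp2
C10: sp2
C1, C2, C3, C6, C7, C8 → 6 sp3 carbons.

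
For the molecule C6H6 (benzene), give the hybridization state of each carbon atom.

Every ring carbon has three σ bonds and contributes one p electron to the aromatic π system.

sp²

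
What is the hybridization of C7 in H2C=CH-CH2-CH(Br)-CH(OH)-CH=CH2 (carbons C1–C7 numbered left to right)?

sp^2

C7 is sp2: 3 σ bonds, plus one π bond, 3 electron-density regions.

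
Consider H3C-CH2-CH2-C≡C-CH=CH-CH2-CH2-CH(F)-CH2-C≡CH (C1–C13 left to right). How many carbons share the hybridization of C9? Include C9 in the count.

C9 is sp3 (only σ bonds).
C1: sp3 ✓
C2: sp3 ✓
C3: sp3 ✓
C4: sp
C5: sp
C6: sp2
C7: sp2
C8: sp3 ✓
C9: sp3 ✓
C10: sp3 ✓
C11: sp3 ✓
C12: sp
C13: sp
7 carbons are sp3.

7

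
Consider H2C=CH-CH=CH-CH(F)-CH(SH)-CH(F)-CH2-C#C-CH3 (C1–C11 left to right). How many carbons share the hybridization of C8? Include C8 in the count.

C8 is sp3 (only σ bonds).
C1: sp2
C2: sp2
C3: sp2
C4: sp2
C5: sp3 ✓
C6: sp3 ✓
C7: sp3 ✓
C8: sp3 ✓
C9: sp
C10: sp
C11: sp3 ✓
5 carbons are sp3.

5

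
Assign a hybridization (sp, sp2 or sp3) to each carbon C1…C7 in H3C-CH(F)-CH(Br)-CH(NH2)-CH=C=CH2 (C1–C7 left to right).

C1 (4 σ bonds) has steric number 4: sp3.
C2: 4 σ bonds; 4 regions of electron density → sp3.
C3 has 4 σ bonds: steric number 4 → sp3.
C4 — 4 σ bonds. Steric number 4, so sp3.
C5 has 3 σ bonds, plus one π bond: steric number 3 → sp2.
C6 — 2 σ bonds, plus two π bonds. Steric number 2, so sp.
C7: 3 σ bonds, plus one π bond — 3 electron domains, sp2.

C1 sp3, C2 sp3, C3 sp3, C4 sp3, C5 sp2, C6 sp, C7 sp2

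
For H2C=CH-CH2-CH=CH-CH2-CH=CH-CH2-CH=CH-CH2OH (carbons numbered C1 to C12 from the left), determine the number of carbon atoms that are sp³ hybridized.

4

C1: sp2
C2: sp2
C3: sp3 ✓
C4: sp2
C5: sp2
C6: sp3 ✓
C7: sp2
C8: sp2
C9: sp3 ✓
C10: sp2
C11: sp2
C12: sp3 ✓
C3, C6, C9, C12 → 4 sp3 carbons.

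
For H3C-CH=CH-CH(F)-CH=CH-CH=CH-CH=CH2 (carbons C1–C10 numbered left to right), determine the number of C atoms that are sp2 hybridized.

8

C1: sp3
C2: sp2 ✓
C3: sp2 ✓
C4: sp3
C5: sp2 ✓
C6: sp2 ✓
C7: sp2 ✓
C8: sp2 ✓
C9: sp2 ✓
C10: sp2 ✓
C2, C3, C5, C6, C7, C8, C9, C10 → 8 sp2 carbons.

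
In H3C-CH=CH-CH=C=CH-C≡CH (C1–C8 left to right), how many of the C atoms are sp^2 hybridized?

C1: sp3
C2: sp2 ✓
C3: sp2 ✓
C4: sp2 ✓
C5: sp
C6: sp2 ✓
C7: sp
C8: sp
C2, C3, C4, C6 → 4 sp2 carbons.

4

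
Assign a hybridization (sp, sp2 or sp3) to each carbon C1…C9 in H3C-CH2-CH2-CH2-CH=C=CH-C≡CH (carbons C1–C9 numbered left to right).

C1 sp3, C2 sp3, C3 sp3, C4 sp3, C5 sp2, C6 sp, C7 sp2, C8 sp, C9 sp

C1 has 4 σ bonds: steric number 4 → sp3.
C2 (4 σ bonds) has steric number 4: sp3.
C3 is sp3: 4 σ bonds, 4 electron-density regions.
C4 (4 σ bonds) has steric number 4: sp3.
C5 is sp2: 3 σ bonds, plus one π bond, 3 electron-density regions.
C6 (2 σ bonds, plus two π bonds) has steric number 2: sp.
C7 (3 σ bonds, plus one π bond) has steric number 3: sp2.
C8: 2 σ bonds, plus two π bonds; 2 regions of electron density → sp.
C9 — 2 σ bonds, plus two π bonds. Steric number 2, so sp.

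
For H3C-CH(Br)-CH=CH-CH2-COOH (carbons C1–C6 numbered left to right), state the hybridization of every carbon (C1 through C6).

C1 sp3, C2 sp3, C3 sp2, C4 sp2, C5 sp3, C6 sp2

C1 — 4 σ bonds. Steric number 4, so sp3.
C2 is sp3: 4 σ bonds, 4 electron-density regions.
C3 carries 3 σ bonds, plus one π bond, giving a steric number of 3, so it is sp2.
C4 carries 3 σ bonds, plus one π bond, giving a steric number of 3, so it is sp2.
C5: 4 σ bonds; 4 regions of electron density → sp3.
C6 has 3 σ bonds, plus one π bond: steric number 3 → sp2.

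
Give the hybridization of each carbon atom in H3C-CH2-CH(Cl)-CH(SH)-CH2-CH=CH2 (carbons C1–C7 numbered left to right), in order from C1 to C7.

C1 sp3, C2 sp3, C3 sp3, C4 sp3, C5 sp3, C6 sp2, C7 sp2

C1 carries 4 σ bonds, giving a steric number of 4, so it is sp3.
C2 carries 4 σ bonds, giving a steric number of 4, so it is sp3.
C3: 4 σ bonds; 4 regions of electron density → sp3.
C4 carries 4 σ bonds, giving a steric number of 4, so it is sp3.
C5 (4 σ bonds) has steric number 4: sp3.
C6: 3 σ bonds, plus one π bond — 3 electron domains, sp2.
C7 (3 σ bonds, plus one π bond) has steric number 3: sp2.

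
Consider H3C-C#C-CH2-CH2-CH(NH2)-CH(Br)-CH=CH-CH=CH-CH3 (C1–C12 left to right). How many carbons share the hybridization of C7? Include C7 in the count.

6

C7 is sp3 (only σ bonds).
C1: sp3 ✓
C2: sp
C3: sp
C4: sp3 ✓
C5: sp3 ✓
C6: sp3 ✓
C7: sp3 ✓
C8: sp2
C9: sp2
C10: sp2
C11: sp2
C12: sp3 ✓
6 carbons are sp3.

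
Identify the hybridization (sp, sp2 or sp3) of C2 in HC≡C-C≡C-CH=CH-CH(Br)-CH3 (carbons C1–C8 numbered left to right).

C2: 2 σ bonds, plus two π bonds; 2 regions of electron density → sp.

sp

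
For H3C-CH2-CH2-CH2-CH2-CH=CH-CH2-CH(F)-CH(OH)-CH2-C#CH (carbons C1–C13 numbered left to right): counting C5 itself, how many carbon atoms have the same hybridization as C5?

C5 is sp3 (only σ bonds).
C1: sp3 ✓
C2: sp3 ✓
C3: sp3 ✓
C4: sp3 ✓
C5: sp3 ✓
C6: sp2
C7: sp2
C8: sp3 ✓
C9: sp3 ✓
C10: sp3 ✓
C11: sp3 ✓
C12: sp
C13: sp
9 carbons are sp3.

9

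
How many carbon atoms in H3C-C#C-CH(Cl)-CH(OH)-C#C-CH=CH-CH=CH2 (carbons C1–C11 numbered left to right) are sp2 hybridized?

4

C1: sp3
C2: sp
C3: sp
C4: sp3
C5: sp3
C6: sp
C7: sp
C8: sp2 ✓
C9: sp2 ✓
C10: sp2 ✓
C11: sp2 ✓
C8, C9, C10, C11 → 4 sp2 carbons.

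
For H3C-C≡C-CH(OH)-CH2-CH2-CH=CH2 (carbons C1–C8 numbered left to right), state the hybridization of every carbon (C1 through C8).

C1 sp3, C2 sp, C3 sp, C4 sp3, C5 sp3, C6 sp3, C7 sp2, C8 sp2

C1 carries 4 σ bonds, giving a steric number of 4, so it is sp3.
C2 (2 σ bonds, plus two π bonds) has steric number 2: sp.
C3: 2 σ bonds, plus two π bonds; 2 regions of electron density → sp.
C4: 4 σ bonds — 4 electron domains, sp3.
C5 — 4 σ bonds. Steric number 4, so sp3.
C6 carries 4 σ bonds, giving a steric number of 4, so it is sp3.
C7: 3 σ bonds, plus one π bond — 3 electron domains, sp2.
C8 carries 3 σ bonds, plus one π bond, giving a steric number of 3, so it is sp2.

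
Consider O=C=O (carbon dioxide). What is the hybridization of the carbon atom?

sp

Two σ bonds, two π bonds → steric number 2 → sp.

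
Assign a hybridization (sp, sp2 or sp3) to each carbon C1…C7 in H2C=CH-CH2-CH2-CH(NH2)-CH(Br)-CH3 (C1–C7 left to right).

C1 — 3 σ bonds, plus one π bond. Steric number 3, so sp2.
C2 (3 σ bonds, plus one π bond) has steric number 3: sp2.
C3: 4 σ bonds — 4 electron domains, sp3.
C4: 4 σ bonds — 4 electron domains, sp3.
C5 has 4 σ bonds: steric number 4 → sp3.
C6 (4 σ bonds) has steric number 4: sp3.
C7 — 4 σ bonds. Steric number 4, so sp3.

C1 sp2, C2 sp2, C3 sp3, C4 sp3, C5 sp3, C6 sp3, C7 sp3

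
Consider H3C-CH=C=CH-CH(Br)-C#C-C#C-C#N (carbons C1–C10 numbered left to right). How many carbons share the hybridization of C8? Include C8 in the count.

6

C8 is sp (two π bonds).
C1: sp3
C2: sp2
C3: sp ✓
C4: sp2
C5: sp3
C6: sp ✓
C7: sp ✓
C8: sp ✓
C9: sp ✓
C10: sp ✓
6 carbons are sp.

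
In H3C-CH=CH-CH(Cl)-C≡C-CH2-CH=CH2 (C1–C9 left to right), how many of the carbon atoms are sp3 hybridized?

3

C1: sp3 ✓
C2: sp2
C3: sp2
C4: sp3 ✓
C5: sp
C6: sp
C7: sp3 ✓
C8: sp2
C9: sp2
C1, C4, C7 → 3 sp3 carbons.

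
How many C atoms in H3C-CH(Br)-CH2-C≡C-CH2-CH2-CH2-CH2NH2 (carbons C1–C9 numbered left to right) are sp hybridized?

C1: sp3
C2: sp3
C3: sp3
C4: sp ✓
C5: sp ✓
C6: sp3
C7: sp3
C8: sp3
C9: sp3
C4, C5 → 2 sp carbons.

2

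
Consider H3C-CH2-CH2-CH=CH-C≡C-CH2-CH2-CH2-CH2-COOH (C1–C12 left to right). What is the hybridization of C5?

C5: 3 σ bonds, plus one π bond; 3 regions of electron density → sp2.

sp2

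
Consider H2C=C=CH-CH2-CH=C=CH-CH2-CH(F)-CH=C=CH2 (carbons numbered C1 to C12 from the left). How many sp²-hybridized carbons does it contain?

6

C1: sp2 ✓
C2: sp
C3: sp2 ✓
C4: sp3
C5: sp2 ✓
C6: sp
C7: sp2 ✓
C8: sp3
C9: sp3
C10: sp2 ✓
C11: sp
C12: sp2 ✓
C1, C3, C5, C7, C10, C12 → 6 sp2 carbons.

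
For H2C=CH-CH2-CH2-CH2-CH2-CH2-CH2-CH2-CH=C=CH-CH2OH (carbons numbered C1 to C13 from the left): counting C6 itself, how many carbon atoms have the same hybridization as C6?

8

C6 is sp3 (only σ bonds).
C1: sp2
C2: sp2
C3: sp3 ✓
C4: sp3 ✓
C5: sp3 ✓
C6: sp3 ✓
C7: sp3 ✓
C8: sp3 ✓
C9: sp3 ✓
C10: sp2
C11: sp
C12: sp2
C13: sp3 ✓
8 carbons are sp3.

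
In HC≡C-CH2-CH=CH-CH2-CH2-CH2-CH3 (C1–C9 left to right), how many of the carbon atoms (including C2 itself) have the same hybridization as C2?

2

C2 is sp (two π bonds).
C1: sp ✓
C2: sp ✓
C3: sp3
C4: sp2
C5: sp2
C6: sp3
C7: sp3
C8: sp3
C9: sp3
2 carbons are sp.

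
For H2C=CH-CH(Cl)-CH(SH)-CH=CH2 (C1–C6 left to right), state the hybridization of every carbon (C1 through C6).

C1 sp2, C2 sp2, C3 sp3, C4 sp3, C5 sp2, C6 sp2

C1 carries 3 σ bonds, plus one π bond, giving a steric number of 3, so it is sp2.
C2: 3 σ bonds, plus one π bond; 3 regions of electron density → sp2.
C3 (4 σ bonds) has steric number 4: sp3.
C4 — 4 σ bonds. Steric number 4, so sp3.
C5 (3 σ bonds, plus one π bond) has steric number 3: sp2.
C6 has 3 σ bonds, plus one π bond: steric number 3 → sp2.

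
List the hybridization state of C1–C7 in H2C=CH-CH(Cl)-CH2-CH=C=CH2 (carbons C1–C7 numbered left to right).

C1 (3 σ bonds, plus one π bond) has steric number 3: sp2.
C2 is sp2: 3 σ bonds, plus one π bond, 3 electron-density regions.
C3: 4 σ bonds — 4 electron domains, sp3.
C4 carries 4 σ bonds, giving a steric number of 4, so it is sp3.
C5: 3 σ bonds, plus one π bond — 3 electron domains, sp2.
C6 has 2 σ bonds, plus two π bonds: steric number 2 → sp.
C7 carries 3 σ bonds, plus one π bond, giving a steric number of 3, so it is sp2.

C1 sp2, C2 sp2, C3 sp3, C4 sp3, C5 sp2, C6 sp, C7 sp2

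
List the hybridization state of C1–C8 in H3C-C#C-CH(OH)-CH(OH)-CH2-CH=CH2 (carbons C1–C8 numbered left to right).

C1 sp3, C2 sp, C3 sp, C4 sp3, C5 sp3, C6 sp3, C7 sp2, C8 sp2

C1 is sp3: 4 σ bonds, 4 electron-density regions.
C2 carries 2 σ bonds, plus two π bonds, giving a steric number of 2, so it is sp.
C3 is sp: 2 σ bonds, plus two π bonds, 2 electron-density regions.
C4 carries 4 σ bonds, giving a steric number of 4, so it is sp3.
C5 carries 4 σ bonds, giving a steric number of 4, so it is sp3.
C6: 4 σ bonds — 4 electron domains, sp3.
C7 — 3 σ bonds, plus one π bond. Steric number 3, so sp2.
C8 is sp2: 3 σ bonds, plus one π bond, 3 electron-density regions.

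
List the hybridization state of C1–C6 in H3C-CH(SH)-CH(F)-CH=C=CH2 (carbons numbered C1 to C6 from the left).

C1: 4 σ bonds — 4 electron domains, sp3.
C2 has 4 σ bonds: steric number 4 → sp3.
C3 has 4 σ bonds: steric number 4 → sp3.
C4 has 3 σ bonds, plus one π bond: steric number 3 → sp2.
C5: 2 σ bonds, plus two π bonds — 2 electron domains, sp.
C6 (3 σ bonds, plus one π bond) has steric number 3: sp2.

C1 sp3, C2 sp3, C3 sp3, C4 sp2, C5 sp, C6 sp2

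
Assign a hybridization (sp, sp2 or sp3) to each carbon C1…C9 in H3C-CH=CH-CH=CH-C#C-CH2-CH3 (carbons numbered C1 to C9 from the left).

C1 sp3, C2 sp2, C3 sp2, C4 sp2, C5 sp2, C6 sp, C7 sp, C8 sp3, C9 sp3

C1: 4 σ bonds; 4 regions of electron density → sp3.
C2 carries 3 σ bonds, plus one π bond, giving a steric number of 3, so it is sp2.
C3 (3 σ bonds, plus one π bond) has steric number 3: sp2.
C4 — 3 σ bonds, plus one π bond. Steric number 3, so sp2.
C5 — 3 σ bonds, plus one π bond. Steric number 3, so sp2.
C6: 2 σ bonds, plus two π bonds; 2 regions of electron density → sp.
C7 carries 2 σ bonds, plus two π bonds, giving a steric number of 2, so it is sp.
C8 — 4 σ bonds. Steric number 4, so sp3.
C9 — 4 σ bonds. Steric number 4, so sp3.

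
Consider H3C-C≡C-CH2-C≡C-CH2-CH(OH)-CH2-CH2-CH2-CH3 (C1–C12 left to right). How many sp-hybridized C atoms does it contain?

4

C1: sp3
C2: sp ✓
C3: sp ✓
C4: sp3
C5: sp ✓
C6: sp ✓
C7: sp3
C8: sp3
C9: sp3
C10: sp3
C11: sp3
C12: sp3
C2, C3, C5, C6 → 4 sp carbons.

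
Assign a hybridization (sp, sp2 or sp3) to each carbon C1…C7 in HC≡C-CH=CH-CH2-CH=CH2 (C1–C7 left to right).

C1 sp, C2 sp, C3 sp2, C4 sp2, C5 sp3, C6 sp2, C7 sp2

C1 — 2 σ bonds, plus two π bonds. Steric number 2, so sp.
C2 carries 2 σ bonds, plus two π bonds, giving a steric number of 2, so it is sp.
C3: 3 σ bonds, plus one π bond — 3 electron domains, sp2.
C4 — 3 σ bonds, plus one π bond. Steric number 3, so sp2.
C5: 4 σ bonds — 4 electron domains, sp3.
C6: 3 σ bonds, plus one π bond — 3 electron domains, sp2.
C7 — 3 σ bonds, plus one π bond. Steric number 3, so sp2.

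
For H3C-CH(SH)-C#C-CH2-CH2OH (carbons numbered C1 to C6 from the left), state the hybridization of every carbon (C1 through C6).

C1 sp3, C2 sp3, C3 sp, C4 sp, C5 sp3, C6 sp3

C1 — 4 σ bonds. Steric number 4, so sp3.
C2: 4 σ bonds; 4 regions of electron density → sp3.
C3: 2 σ bonds, plus two π bonds; 2 regions of electron density → sp.
C4 is sp: 2 σ bonds, plus two π bonds, 2 electron-density regions.
C5 is sp3: 4 σ bonds, 4 electron-density regions.
C6 carries 4 σ bonds, giving a steric number of 4, so it is sp3.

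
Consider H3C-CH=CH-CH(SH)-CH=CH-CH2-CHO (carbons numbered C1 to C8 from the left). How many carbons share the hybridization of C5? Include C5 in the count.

5

C5 is sp2 (one π bond).
C1: sp3
C2: sp2 ✓
C3: sp2 ✓
C4: sp3
C5: sp2 ✓
C6: sp2 ✓
C7: sp3
C8: sp2 ✓
5 carbons are sp2.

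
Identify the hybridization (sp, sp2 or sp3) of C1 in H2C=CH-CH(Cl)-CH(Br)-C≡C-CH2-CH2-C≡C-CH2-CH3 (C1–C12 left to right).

C1 — 3 σ bonds, plus one π bond. Steric number 3, so sp2.

sp2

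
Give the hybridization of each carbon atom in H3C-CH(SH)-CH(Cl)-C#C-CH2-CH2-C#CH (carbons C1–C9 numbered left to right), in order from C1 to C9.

C1: 4 σ bonds; 4 regions of electron density → sp3.
C2 carries 4 σ bonds, giving a steric number of 4, so it is sp3.
C3 carries 4 σ bonds, giving a steric number of 4, so it is sp3.
C4 (2 σ bonds, plus two π bonds) has steric number 2: sp.
C5: 2 σ bonds, plus two π bonds — 2 electron domains, sp.
C6 has 4 σ bonds: steric number 4 → sp3.
C7: 4 σ bonds — 4 electron domains, sp3.
C8 (2 σ bonds, plus two π bonds) has steric number 2: sp.
C9: 2 σ bonds, plus two π bonds — 2 electron domains, sp.

C1 sp3, C2 sp3, C3 sp3, C4 sp, C5 sp, C6 sp3, C7 sp3, C8 sp, C9 sp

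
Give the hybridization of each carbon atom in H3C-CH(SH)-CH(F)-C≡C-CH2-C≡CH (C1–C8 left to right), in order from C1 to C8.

C1 sp3, C2 sp3, C3 sp3, C4 sp, C5 sp, C6 sp3, C7 sp, C8 sp

C1: 4 σ bonds; 4 regions of electron density → sp3.
C2: 4 σ bonds; 4 regions of electron density → sp3.
C3 — 4 σ bonds. Steric number 4, so sp3.
C4 is sp: 2 σ bonds, plus two π bonds, 2 electron-density regions.
C5: 2 σ bonds, plus two π bonds — 2 electron domains, sp.
C6 (4 σ bonds) has steric number 4: sp3.
C7: 2 σ bonds, plus two π bonds — 2 electron domains, sp.
C8: 2 σ bonds, plus two π bonds — 2 electron domains, sp.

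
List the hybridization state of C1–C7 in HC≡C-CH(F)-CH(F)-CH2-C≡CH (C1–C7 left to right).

C1 is sp: 2 σ bonds, plus two π bonds, 2 electron-density regions.
C2 (2 σ bonds, plus two π bonds) has steric number 2: sp.
C3 — 4 σ bonds. Steric number 4, so sp3.
C4 — 4 σ bonds. Steric number 4, so sp3.
C5 carries 4 σ bonds, giving a steric number of 4, so it is sp3.
C6 has 2 σ bonds, plus two π bonds: steric number 2 → sp.
C7 — 2 σ bonds, plus two π bonds. Steric number 2, so sp.

C1 sp, C2 sp, C3 sp3, C4 sp3, C5 sp3, C6 sp, C7 sp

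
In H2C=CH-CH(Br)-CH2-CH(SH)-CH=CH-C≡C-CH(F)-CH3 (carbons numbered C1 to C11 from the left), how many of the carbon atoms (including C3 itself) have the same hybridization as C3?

C3 is sp3 (only σ bonds).
C1: sp2
C2: sp2
C3: sp3 ✓
C4: sp3 ✓
C5: sp3 ✓
C6: sp2
C7: sp2
C8: sp
C9: sp
C10: sp3 ✓
C11: sp3 ✓
5 carbons are sp3.

5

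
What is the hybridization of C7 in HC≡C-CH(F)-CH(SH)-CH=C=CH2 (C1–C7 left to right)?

C7: 3 σ bonds, plus one π bond — 3 electron domains, sp2.

sp^2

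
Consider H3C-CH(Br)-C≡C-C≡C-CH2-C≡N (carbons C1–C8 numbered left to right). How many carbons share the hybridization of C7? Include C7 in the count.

C7 is sp3 (only σ bonds).
C1: sp3 ✓
C2: sp3 ✓
C3: sp
C4: sp
C5: sp
C6: sp
C7: sp3 ✓
C8: sp
3 carbons are sp3.

3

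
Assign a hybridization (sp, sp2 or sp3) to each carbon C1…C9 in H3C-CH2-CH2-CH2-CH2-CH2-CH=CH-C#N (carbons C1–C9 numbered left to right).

C1 carries 4 σ bonds, giving a steric number of 4, so it is sp3.
C2 — 4 σ bonds. Steric number 4, so sp3.
C3 carries 4 σ bonds, giving a steric number of 4, so it is sp3.
C4 (4 σ bonds) has steric number 4: sp3.
C5 (4 σ bonds) has steric number 4: sp3.
C6 carries 4 σ bonds, giving a steric number of 4, so it is sp3.
C7: 3 σ bonds, plus one π bond — 3 electron domains, sp2.
C8: 3 σ bonds, plus one π bond; 3 regions of electron density → sp2.
C9: 2 σ bonds, plus two π bonds; 2 regions of electron density → sp.

C1 sp3, C2 sp3, C3 sp3, C4 sp3, C5 sp3, C6 sp3, C7 sp2, C8 sp2, C9 sp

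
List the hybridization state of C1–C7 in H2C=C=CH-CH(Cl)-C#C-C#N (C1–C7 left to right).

C1 has 3 σ bonds, plus one π bond: steric number 3 → sp2.
C2: 2 σ bonds, plus two π bonds — 2 electron domains, sp.
C3 carries 3 σ bonds, plus one π bond, giving a steric number of 3, so it is sp2.
C4 (4 σ bonds) has steric number 4: sp3.
C5 has 2 σ bonds, plus two π bonds: steric number 2 → sp.
C6 (2 σ bonds, plus two π bonds) has steric number 2: sp.
C7: 2 σ bonds, plus two π bonds; 2 regions of electron density → sp.

C1 sp2, C2 sp, C3 sp2, C4 sp3, C5 sp, C6 sp, C7 sp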